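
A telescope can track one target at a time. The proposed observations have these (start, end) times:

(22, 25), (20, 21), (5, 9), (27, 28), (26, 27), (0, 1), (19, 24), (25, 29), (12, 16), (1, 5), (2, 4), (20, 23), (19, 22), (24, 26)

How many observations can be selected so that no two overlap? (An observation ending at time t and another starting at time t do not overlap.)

8

Sorted by end: (0,1)  (2,4)  (1,5)  (5,9)  (12,16)  (20,21)  (19,22)  (20,23)  (19,24)  (22,25)  (24,26)  (26,27)  (27,28)  (25,29)
take (0,1); take (2,4); take (5,9); take (12,16); take (20,21); skip (19,22); skip (19,24); take (22,25); take (26,27); take (27,28).
Selected 8 observations.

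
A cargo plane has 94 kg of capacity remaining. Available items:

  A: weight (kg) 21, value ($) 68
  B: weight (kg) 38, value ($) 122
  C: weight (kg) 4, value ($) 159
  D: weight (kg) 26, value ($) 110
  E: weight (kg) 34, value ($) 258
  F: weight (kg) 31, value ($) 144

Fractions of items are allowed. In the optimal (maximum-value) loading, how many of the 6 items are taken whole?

3

Order: C (159/4=39.75) > E (258/34=7.59) > F (144/31=4.65) > D (110/26=4.23) > A (68/21=3.24) > B (122/38=3.21)
Fill: take C (4 @ 159) → take E (34 @ 258) → take F (31 @ 144) → take 25/26 of D → 105.77; 94/94 used.
3 item(s) taken whole; one partial (take 25/26 of D).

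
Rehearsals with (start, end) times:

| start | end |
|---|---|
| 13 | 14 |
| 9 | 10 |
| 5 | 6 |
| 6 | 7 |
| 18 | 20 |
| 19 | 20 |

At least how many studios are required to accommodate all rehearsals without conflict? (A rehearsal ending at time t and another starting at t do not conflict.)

starts: [5, 6, 9, 13, 18, 19]
ends:   [6, 7, 10, 14, 20, 20]
s5→1 e6→0 s6→1 e7→0 s9→1 e10→0 s13→1 e14→0 s18→1 s19→2  — peak 2.

2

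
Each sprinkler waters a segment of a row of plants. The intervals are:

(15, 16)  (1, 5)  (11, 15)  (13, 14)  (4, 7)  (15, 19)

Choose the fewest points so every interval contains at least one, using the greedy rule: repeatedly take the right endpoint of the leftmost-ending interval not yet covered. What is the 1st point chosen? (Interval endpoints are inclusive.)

5

Sorted: [1,5] [4,7] [13,14] [11,15] [15,16] [15,19]
{[1,5],[4,7]} hit by 5; {[13,14],[11,15]} hit by 14; {[15,16],[15,19]} hit by 16.
Points: 5, 14, 16 (3 total).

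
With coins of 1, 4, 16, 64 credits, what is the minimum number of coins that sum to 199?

7

199 = 3×64 + 1×4 + 3×1
Total coins = 3 + 1 + 3 = 7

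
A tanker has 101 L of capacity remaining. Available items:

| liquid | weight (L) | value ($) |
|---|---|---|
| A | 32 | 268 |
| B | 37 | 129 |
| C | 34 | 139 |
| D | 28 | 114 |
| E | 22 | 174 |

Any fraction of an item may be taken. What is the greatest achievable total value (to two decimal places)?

633.93

Greedy by value/weight ratio, highest first.
Ratios (sorted): A 8.38, E 7.91, C 4.09, D 4.07, B 3.49
take A (32 @ 268); take E (22 @ 174); take C (34 @ 139); take 13/28 of D → 52.93. Capacity used 101/101.
Total value = 633.93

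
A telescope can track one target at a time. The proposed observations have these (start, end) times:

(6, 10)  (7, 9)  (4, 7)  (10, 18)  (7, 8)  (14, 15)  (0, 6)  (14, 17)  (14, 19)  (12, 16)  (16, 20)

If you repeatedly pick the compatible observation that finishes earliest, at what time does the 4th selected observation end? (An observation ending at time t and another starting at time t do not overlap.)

Sorted by end: (0,6)  (4,7)  (7,8)  (7,9)  (6,10)  (14,15)  (12,16)  (14,17)  (10,18)  (14,19)  (16,20)
take (0,6); take (7,8); take (14,15); skip (14,17); take (16,20).
Selected: (0,6) (7,8) (14,15) (16,20)

20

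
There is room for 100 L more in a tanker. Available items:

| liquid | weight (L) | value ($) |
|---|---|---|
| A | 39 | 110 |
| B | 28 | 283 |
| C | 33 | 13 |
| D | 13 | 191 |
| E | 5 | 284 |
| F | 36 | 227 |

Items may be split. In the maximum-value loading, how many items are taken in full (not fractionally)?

Order: E (284/5=56.80) > D (191/13=14.69) > B (283/28=10.11) > F (227/36=6.31) > A (110/39=2.82) > C (13/33=0.39)
Fill: take E (5 @ 284) → take D (13 @ 191) → take B (28 @ 283) → take F (36 @ 227) → take 18/39 of A → 50.77; 100/100 used.
4 item(s) taken whole; one partial (take 18/39 of A).

4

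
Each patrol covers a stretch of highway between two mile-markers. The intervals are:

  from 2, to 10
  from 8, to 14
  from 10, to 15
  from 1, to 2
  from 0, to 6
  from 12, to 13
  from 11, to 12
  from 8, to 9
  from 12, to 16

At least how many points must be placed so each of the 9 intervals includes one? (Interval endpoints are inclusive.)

Process intervals by earliest right end; each time one isn't hit yet, stab at its right endpoint.
Sorted: [1,2] [0,6] [8,9] [2,10] [11,12] [12,13] [8,14] [10,15] [12,16]
{[1,2],[0,6]} hit by 2; {[8,9],[2,10]} hit by 9; {[11,12],[12,13],[8,14],[10,15],[12,16]} hit by 12.
Points: 2, 9, 12 (3 total).

3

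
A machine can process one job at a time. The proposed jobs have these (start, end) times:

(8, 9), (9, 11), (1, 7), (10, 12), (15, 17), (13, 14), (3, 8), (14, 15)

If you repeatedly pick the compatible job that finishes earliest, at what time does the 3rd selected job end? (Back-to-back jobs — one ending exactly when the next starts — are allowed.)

11

Greedy by earliest finish: after sorting by end time, pick each interval compatible with the last pick.
Sorted by end: (1,7)  (3,8)  (8,9)  (9,11)  (10,12)  (13,14)  (14,15)  (15,17)
take (1,7); take (8,9); take (9,11); skip (10,12); take (13,14); take (14,15); take (15,17).
Selected: (1,7) (8,9) (9,11) (13,14) (14,15) (15,17)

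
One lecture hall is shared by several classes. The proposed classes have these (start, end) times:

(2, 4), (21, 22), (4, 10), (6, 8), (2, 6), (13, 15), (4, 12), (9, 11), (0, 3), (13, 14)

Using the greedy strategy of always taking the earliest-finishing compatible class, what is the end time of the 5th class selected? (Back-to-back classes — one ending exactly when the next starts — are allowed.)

22

By end time: (0,3), (2,4), (2,6), (6,8), (4,10), (9,11), (4,12), (13,14), (13,15), (21,22).
Pick (0,3); next start ≥ 3 → (6,8); next start ≥ 8 → (9,11); next start ≥ 11 → (13,14); next start ≥ 14 → (21,22).
Selected: (0,3) (6,8) (9,11) (13,14) (21,22)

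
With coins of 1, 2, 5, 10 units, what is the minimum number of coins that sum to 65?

7

Greedy: take as many of the largest coin as possible, then repeat with the remainder.
65 − 6×10→5 − 1×5→0
Total coins = 6 + 1 = 7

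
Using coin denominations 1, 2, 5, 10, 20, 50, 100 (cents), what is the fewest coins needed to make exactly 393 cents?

Greedy: take as many of the largest coin as possible, then repeat with the remainder.
393 − 3×100→93 − 1×50→43 − 2×20→3 − 1×2→1 − 1×1→0
Total coins = 3 + 1 + 2 + 1 + 1 = 8

8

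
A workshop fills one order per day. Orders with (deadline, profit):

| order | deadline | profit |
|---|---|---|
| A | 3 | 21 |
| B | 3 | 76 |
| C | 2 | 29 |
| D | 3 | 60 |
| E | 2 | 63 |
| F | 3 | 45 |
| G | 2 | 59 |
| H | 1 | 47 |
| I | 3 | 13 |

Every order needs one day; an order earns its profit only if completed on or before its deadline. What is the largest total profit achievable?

199

Sort by profit descending; place each in the latest free slot ≤ its deadline.
Profit order: B=76 E=63 D=60 G=59 H=47 F=45 C=29 A=21 I=13
Assign: B→slot 3, E→slot 2, D→slot 1, G skipped, H skipped, F skipped, C skipped, A skipped, I skipped.
Slots: [1:D] [2:E] [3:B]
Profit = 60 + 63 + 76 = 199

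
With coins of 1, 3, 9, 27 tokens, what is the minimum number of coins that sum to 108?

4

108 − 4×27→0
Total coins = 4 = 4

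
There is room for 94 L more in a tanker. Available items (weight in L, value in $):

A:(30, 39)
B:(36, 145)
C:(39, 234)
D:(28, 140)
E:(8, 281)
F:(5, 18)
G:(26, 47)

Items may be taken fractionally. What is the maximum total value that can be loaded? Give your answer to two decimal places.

Greedy by value/weight ratio, highest first.
Ratios (sorted): E 35.12, C 6.00, D 5.00, B 4.03, F 3.60, G 1.81, A 1.30
take E (8 @ 281); take C (39 @ 234); take D (28 @ 140); take 19/36 of B → 76.53. Capacity used 94/94.
Total value = 731.53

731.53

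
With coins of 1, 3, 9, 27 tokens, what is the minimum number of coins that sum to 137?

7

137 − 5×27→2 − 2×1→0
Total coins = 5 + 2 = 7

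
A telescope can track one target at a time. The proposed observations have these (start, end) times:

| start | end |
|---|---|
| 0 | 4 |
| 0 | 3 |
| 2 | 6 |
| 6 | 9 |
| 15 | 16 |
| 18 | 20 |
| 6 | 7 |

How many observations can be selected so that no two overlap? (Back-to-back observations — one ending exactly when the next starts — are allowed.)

4

Sorted by end: (0,3)  (0,4)  (2,6)  (6,7)  (6,9)  (15,16)  (18,20)
take (0,3); skip (0,4); take (6,7); take (15,16); take (18,20).
Selected 4 observations.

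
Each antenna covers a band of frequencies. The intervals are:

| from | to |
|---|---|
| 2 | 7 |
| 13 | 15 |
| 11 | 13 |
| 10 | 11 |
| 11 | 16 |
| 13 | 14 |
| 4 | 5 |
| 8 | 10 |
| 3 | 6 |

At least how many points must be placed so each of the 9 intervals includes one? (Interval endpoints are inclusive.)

Sort by right endpoint; whenever an interval is uncovered, place a point at its right end.
By right end: [4,5]  [3,6]  [2,7]  [8,10]  [10,11]  [11,13]  [13,14]  [13,15]  [11,16]
[4,5] uncovered → point at 5; [8,10] uncovered → point at 10; [11,13] uncovered → point at 13.
Points: 5, 10, 13 (3 total).

3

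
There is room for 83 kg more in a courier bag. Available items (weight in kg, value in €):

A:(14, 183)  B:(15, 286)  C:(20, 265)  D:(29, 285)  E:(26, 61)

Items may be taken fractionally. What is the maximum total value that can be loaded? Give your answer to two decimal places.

Greedy by value/weight ratio, highest first.
Ratios (sorted): B 19.07, C 13.25, A 13.07, D 9.83, E 2.35
take B (15 @ 286); take C (20 @ 265); take A (14 @ 183); take D (29 @ 285); take 5/26 of E → 11.73. Capacity used 83/83.
Total value = 1030.73

1030.73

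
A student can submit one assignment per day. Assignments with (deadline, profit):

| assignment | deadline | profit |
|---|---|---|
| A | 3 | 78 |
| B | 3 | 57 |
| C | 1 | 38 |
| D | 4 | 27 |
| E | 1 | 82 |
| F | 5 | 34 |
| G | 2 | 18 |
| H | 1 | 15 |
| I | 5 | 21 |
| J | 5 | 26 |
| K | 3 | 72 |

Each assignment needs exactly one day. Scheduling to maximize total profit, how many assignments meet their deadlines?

Sort by profit descending; place each in the latest free slot ≤ its deadline.
Profit order: E=82 A=78 K=72 B=57 C=38 F=34 D=27 J=26 I=21 G=18 H=15
Assign: E→slot 1, A→slot 3, K→slot 2, B skipped, C skipped, F→slot 5, D→slot 4, J skipped, I skipped, G skipped, H skipped.
Slots: [1:E] [2:K] [3:A] [4:D] [5:F]
5 of 11 scheduled.

5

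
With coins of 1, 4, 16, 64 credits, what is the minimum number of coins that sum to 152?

5

152 − 2×64→24 − 1×16→8 − 2×4→0
Total coins = 2 + 1 + 2 = 5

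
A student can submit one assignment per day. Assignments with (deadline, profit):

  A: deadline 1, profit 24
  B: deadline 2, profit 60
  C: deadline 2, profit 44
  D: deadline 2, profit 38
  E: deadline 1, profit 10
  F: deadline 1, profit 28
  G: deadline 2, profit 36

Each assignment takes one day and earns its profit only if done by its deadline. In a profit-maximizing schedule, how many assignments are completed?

2

Sort by profit descending; place each in the latest free slot ≤ its deadline.
Profit order: B=60 C=44 D=38 G=36 F=28 A=24 E=10
Assign: B→slot 2, C→slot 1, D skipped, G skipped, F skipped, A skipped, E skipped.
Slots: [1:C] [2:B]
2 of 7 scheduled.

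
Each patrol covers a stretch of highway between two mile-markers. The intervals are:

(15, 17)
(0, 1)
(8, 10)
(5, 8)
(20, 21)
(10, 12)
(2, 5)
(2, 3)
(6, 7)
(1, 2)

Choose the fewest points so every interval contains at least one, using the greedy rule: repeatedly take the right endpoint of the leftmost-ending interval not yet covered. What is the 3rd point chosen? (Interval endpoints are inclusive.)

7

Sort by right endpoint; whenever an interval is uncovered, place a point at its right end.
By right end: [0,1]  [1,2]  [2,3]  [2,5]  [6,7]  [5,8]  [8,10]  [10,12]  [15,17]  [20,21]
[0,1] uncovered → point at 1; [2,3] uncovered → point at 3; [6,7] uncovered → point at 7; [8,10] uncovered → point at 10; [15,17] uncovered → point at 17; [20,21] uncovered → point at 21.
Points: 1, 3, 7, 10, 17, 21 (6 total).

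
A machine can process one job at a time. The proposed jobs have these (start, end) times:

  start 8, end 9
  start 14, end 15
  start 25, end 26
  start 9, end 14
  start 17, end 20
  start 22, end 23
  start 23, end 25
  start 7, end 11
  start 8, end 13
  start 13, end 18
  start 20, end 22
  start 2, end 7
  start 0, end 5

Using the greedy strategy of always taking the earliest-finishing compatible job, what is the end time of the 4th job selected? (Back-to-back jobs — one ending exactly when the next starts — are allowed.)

Order by finish time; keep every interval that doesn't clash with the previous kept one.
By end time: (0,5), (2,7), (8,9), (7,11), (8,13), (9,14), (14,15), (13,18), (17,20), (20,22), (22,23), (23,25), (25,26).
Pick (0,5); next start ≥ 5 → (8,9); next start ≥ 9 → (9,14); next start ≥ 14 → (14,15); next start ≥ 15 → (17,20); next start ≥ 20 → (20,22); next start ≥ 22 → (22,23); next start ≥ 23 → (23,25); next start ≥ 25 → (25,26).
Selected: (0,5) (8,9) (9,14) (14,15) (17,20) (20,22) (22,23) (23,25) (25,26)

15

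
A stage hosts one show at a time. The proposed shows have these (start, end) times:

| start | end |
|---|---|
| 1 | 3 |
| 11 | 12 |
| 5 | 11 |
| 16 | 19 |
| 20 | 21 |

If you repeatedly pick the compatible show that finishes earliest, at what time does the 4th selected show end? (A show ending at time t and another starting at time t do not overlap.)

Sort by end time and greedily take each interval whose start is ≥ the last chosen end.
Sorted by end: (1,3)  (5,11)  (11,12)  (16,19)  (20,21)
take (1,3); take (5,11); take (11,12); take (16,19); take (20,21).
Selected: (1,3) (5,11) (11,12) (16,19) (20,21)

19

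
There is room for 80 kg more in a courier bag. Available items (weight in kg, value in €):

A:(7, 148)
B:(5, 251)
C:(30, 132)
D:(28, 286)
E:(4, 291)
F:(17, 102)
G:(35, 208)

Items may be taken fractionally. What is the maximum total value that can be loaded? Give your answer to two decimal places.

Ratios (sorted): E 72.75, B 50.20, A 21.14, D 10.21, F 6.00, G 5.94, C 4.40
take E (4 @ 291); take B (5 @ 251); take A (7 @ 148); take D (28 @ 286); take F (17 @ 102); take 19/35 of G → 112.91. Capacity used 80/80.
Total value = 1190.91

1190.91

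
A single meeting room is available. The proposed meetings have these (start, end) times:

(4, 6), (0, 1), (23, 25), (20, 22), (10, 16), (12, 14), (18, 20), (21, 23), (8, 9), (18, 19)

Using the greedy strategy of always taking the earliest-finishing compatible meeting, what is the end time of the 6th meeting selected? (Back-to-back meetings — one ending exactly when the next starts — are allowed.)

22

Sort by end time and greedily take each interval whose start is ≥ the last chosen end.
Sorted by end: (0,1)  (4,6)  (8,9)  (12,14)  (10,16)  (18,19)  (18,20)  (20,22)  (21,23)  (23,25)
take (0,1); take (4,6); take (8,9); take (12,14); skip (10,16); take (18,19); skip (18,20); take (20,22); skip (21,23); take (23,25).
Selected: (0,1) (4,6) (8,9) (12,14) (18,19) (20,22) (23,25)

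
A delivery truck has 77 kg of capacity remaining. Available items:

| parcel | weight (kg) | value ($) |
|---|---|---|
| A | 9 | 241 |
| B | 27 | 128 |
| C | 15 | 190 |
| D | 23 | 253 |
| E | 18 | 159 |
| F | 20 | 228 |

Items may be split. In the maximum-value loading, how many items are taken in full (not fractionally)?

4

Ratios (sorted): A 26.78, C 12.67, F 11.40, D 11.00, E 8.83, B 4.74
take A (9 @ 241); take C (15 @ 190); take F (20 @ 228); take D (23 @ 253); take 10/18 of E → 88.33. Capacity used 77/77.
4 item(s) taken whole; one partial (take 10/18 of E).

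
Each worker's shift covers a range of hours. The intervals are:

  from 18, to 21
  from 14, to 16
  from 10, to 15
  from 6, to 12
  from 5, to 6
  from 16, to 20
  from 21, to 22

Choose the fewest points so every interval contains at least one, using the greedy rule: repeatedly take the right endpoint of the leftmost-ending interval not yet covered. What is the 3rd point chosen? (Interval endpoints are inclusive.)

20

Sorted: [5,6] [6,12] [10,15] [14,16] [16,20] [18,21] [21,22]
{[5,6],[6,12]} hit by 6; {[10,15],[14,16]} hit by 15; {[16,20],[18,21]} hit by 20; {[21,22]} hit by 22.
Points: 6, 15, 20, 22 (4 total).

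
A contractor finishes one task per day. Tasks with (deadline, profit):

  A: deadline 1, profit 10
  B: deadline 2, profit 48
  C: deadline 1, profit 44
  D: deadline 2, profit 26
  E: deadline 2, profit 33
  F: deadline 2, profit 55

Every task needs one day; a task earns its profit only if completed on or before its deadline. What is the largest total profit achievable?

Sort by profit descending; place each in the latest free slot ≤ its deadline.
Profit order: F=55 B=48 C=44 E=33 D=26 A=10
Assign: F→slot 2, B→slot 1, C skipped, E skipped, D skipped, A skipped.
Slots: [1:B] [2:F]
Profit = 48 + 55 = 103

103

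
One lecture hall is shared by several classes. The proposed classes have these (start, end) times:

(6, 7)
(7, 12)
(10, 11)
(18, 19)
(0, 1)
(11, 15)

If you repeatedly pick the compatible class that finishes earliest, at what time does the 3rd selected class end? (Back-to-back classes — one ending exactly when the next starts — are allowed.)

Greedy by earliest finish: after sorting by end time, pick each interval compatible with the last pick.
By end time: (0,1), (6,7), (10,11), (7,12), (11,15), (18,19).
Pick (0,1); next start ≥ 1 → (6,7); next start ≥ 7 → (10,11); next start ≥ 11 → (11,15); next start ≥ 15 → (18,19).
Selected: (0,1) (6,7) (10,11) (11,15) (18,19)

11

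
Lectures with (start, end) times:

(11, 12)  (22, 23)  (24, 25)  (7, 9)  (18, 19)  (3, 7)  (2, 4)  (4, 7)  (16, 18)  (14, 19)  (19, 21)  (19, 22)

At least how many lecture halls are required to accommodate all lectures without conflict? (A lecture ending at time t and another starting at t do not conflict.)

Count concurrent intervals with a sweep; the peak is the room count.
starts: [2, 3, 4, 7, 11, 14, 16, 18, 19, 19, 22, 24]
ends:   [4, 7, 7, 9, 12, 18, 19, 19, 21, 22, 23, 25]
s2→1 s3→2  — peak 2.

2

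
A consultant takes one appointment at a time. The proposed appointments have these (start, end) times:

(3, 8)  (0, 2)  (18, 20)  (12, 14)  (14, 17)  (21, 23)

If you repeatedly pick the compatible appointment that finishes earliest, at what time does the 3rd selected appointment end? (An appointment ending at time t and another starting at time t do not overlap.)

Sort by end time and greedily take each interval whose start is ≥ the last chosen end.
By end time: (0,2), (3,8), (12,14), (14,17), (18,20), (21,23).
Pick (0,2); next start ≥ 2 → (3,8); next start ≥ 8 → (12,14); next start ≥ 14 → (14,17); next start ≥ 17 → (18,20); next start ≥ 20 → (21,23).
Selected: (0,2) (3,8) (12,14) (14,17) (18,20) (21,23)

14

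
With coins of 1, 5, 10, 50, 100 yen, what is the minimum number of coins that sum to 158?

158 = 1×100 + 1×50 + 1×5 + 3×1
Total coins = 1 + 1 + 1 + 3 = 6

6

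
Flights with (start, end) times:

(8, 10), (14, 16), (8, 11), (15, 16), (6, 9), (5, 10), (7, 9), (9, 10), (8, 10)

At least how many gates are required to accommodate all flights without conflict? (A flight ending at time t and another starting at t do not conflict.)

The answer is the maximum number of intervals overlapping at any instant.
starts: [5, 6, 7, 8, 8, 8, 9, 14, 15]
ends:   [9, 9, 10, 10, 10, 10, 11, 16, 16]
s5→1 s6→2 s7→3 s8→4 s8→5 s8→6  — peak 6.

6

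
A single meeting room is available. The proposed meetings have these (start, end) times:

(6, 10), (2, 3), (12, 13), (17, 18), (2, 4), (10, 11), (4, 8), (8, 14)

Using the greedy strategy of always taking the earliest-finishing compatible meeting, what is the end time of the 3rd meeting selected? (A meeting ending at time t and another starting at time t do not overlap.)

Greedy by earliest finish: after sorting by end time, pick each interval compatible with the last pick.
Sorted by end: (2,3)  (2,4)  (4,8)  (6,10)  (10,11)  (12,13)  (8,14)  (17,18)
take (2,3); take (4,8); skip (6,10); take (10,11); take (12,13); take (17,18).
Selected: (2,3) (4,8) (10,11) (12,13) (17,18)

11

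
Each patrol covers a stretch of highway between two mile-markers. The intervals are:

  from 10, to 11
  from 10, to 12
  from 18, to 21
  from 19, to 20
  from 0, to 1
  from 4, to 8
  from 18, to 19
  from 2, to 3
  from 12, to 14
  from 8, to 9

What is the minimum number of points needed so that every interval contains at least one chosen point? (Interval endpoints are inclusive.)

6

Process intervals by earliest right end; each time one isn't hit yet, stab at its right endpoint.
Sorted: [0,1] [2,3] [4,8] [8,9] [10,11] [10,12] [12,14] [18,19] [19,20] [18,21]
{[0,1]} hit by 1; {[2,3]} hit by 3; {[4,8],[8,9]} hit by 8; {[10,11],[10,12]} hit by 11; {[12,14]} hit by 14; {[18,19],[19,20],[18,21]} hit by 19.
Points: 1, 3, 8, 11, 14, 19 (6 total).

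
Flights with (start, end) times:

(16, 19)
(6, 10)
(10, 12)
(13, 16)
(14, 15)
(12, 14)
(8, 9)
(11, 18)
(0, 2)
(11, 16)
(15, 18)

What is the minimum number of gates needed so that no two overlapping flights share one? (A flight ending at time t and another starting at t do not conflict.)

starts: [0, 6, 8, 10, 11, 11, 12, 13, 14, 15, 16]
ends:   [2, 9, 10, 12, 14, 15, 16, 16, 18, 18, 19]
s0→1 e2→0 s6→1 s8→2 e9→1 e10→0 s10→1 s11→2 s11→3 e12→2 s12→3 s13→4  — peak 4.

4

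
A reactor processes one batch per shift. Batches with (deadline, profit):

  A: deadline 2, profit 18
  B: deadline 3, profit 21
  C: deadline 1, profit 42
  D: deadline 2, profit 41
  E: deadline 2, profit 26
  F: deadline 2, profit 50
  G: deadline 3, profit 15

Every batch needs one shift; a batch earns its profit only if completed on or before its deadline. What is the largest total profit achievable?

113

Sort by profit descending; place each in the latest free slot ≤ its deadline.
Profit order: F=50 C=42 D=41 E=26 B=21 A=18 G=15
Assign: F→slot 2, C→slot 1, D skipped, E skipped, B→slot 3, A skipped, G skipped.
Slots: [1:C] [2:F] [3:B]
Profit = 42 + 50 + 21 = 113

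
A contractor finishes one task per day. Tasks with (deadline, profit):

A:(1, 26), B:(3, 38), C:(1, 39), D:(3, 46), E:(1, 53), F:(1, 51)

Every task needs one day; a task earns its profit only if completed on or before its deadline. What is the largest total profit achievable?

Take jobs in profit order; each goes to the latest open slot no later than its deadline.
By profit: E(d1,53), F(d1,51), D(d3,46), C(d1,39), B(d3,38), A(d1,26)
E→slot 1; F skipped; D→slot 3; C skipped; B→slot 2; A skipped.
Profit = 53 + 38 + 46 = 137

137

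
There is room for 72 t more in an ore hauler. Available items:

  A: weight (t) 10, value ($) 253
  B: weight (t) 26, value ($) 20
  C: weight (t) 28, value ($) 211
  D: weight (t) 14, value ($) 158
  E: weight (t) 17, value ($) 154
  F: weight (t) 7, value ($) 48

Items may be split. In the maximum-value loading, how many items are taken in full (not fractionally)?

Sort by value per unit weight and fill in that order.
Order: A (253/10=25.30) > D (158/14=11.29) > E (154/17=9.06) > C (211/28=7.54) > F (48/7=6.86) > B (20/26=0.77)
Fill: take A (10 @ 253) → take D (14 @ 158) → take E (17 @ 154) → take C (28 @ 211) → take 3/7 of F → 20.57; 72/72 used.
4 item(s) taken whole; one partial (take 3/7 of F).

4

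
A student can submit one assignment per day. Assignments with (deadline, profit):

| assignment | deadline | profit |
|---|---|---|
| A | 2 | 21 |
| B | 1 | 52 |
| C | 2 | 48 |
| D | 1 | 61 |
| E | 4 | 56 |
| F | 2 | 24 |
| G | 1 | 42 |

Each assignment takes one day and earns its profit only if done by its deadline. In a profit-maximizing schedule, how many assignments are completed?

3

Take jobs in profit order; each goes to the latest open slot no later than its deadline.
By profit: D(d1,61), E(d4,56), B(d1,52), C(d2,48), G(d1,42), F(d2,24), A(d2,21)
D→slot 1; E→slot 4; B skipped; C→slot 2; G skipped; F skipped; A skipped.
3 of 7 scheduled.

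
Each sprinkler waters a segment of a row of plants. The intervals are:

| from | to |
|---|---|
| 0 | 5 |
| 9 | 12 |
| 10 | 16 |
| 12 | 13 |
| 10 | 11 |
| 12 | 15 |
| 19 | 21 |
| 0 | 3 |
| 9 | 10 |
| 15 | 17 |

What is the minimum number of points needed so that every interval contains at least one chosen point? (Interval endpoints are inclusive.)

5

Sorted: [0,3] [0,5] [9,10] [10,11] [9,12] [12,13] [12,15] [10,16] [15,17] [19,21]
{[0,3],[0,5]} hit by 3; {[9,10],[10,11],[9,12]} hit by 10; {[12,13],[12,15],[10,16]} hit by 13; {[15,17]} hit by 17; {[19,21]} hit by 21.
Points: 3, 10, 13, 17, 21 (5 total).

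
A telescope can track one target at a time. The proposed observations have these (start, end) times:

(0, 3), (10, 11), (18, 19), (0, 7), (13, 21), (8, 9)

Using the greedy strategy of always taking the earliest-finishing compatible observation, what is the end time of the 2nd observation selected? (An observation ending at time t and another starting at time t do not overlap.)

By end time: (0,3), (0,7), (8,9), (10,11), (18,19), (13,21).
Pick (0,3); next start ≥ 3 → (8,9); next start ≥ 9 → (10,11); next start ≥ 11 → (18,19).
Selected: (0,3) (8,9) (10,11) (18,19)

9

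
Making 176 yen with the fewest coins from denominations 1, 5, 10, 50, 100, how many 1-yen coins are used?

176 = 1×100 + 1×50 + 2×10 + 1×5 + 1×1
Count of 1: 1

1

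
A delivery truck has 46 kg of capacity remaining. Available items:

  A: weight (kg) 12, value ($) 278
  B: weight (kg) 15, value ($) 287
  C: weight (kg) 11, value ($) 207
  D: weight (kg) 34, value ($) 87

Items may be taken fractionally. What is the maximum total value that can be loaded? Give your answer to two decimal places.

792.47

Greedy by value/weight ratio, highest first.
Ratios (sorted): A 23.17, B 19.13, C 18.82, D 2.56
take A (12 @ 278); take B (15 @ 287); take C (11 @ 207); take 8/34 of D → 20.47. Capacity used 46/46.
Total value = 792.47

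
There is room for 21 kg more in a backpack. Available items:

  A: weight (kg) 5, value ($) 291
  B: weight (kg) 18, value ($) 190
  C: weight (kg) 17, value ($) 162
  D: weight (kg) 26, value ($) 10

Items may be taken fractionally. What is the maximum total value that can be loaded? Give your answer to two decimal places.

459.89

Ratios (sorted): A 58.20, B 10.56, C 9.53, D 0.38
take A (5 @ 291); take 16/18 of B → 168.89. Capacity used 21/21.
Total value = 459.89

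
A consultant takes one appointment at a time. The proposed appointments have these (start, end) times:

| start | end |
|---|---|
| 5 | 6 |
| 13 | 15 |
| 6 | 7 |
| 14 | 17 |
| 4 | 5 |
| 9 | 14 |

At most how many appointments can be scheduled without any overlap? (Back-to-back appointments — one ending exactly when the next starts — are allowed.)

Sorted by end: (4,5)  (5,6)  (6,7)  (9,14)  (13,15)  (14,17)
take (4,5); take (5,6); take (6,7); take (9,14); take (14,17).
Selected 5 appointments.

5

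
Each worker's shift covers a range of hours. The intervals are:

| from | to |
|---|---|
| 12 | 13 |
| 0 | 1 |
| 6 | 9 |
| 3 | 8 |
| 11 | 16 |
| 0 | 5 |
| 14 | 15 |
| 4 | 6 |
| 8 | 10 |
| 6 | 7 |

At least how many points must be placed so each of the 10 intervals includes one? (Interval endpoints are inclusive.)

Process intervals by earliest right end; each time one isn't hit yet, stab at its right endpoint.
By right end: [0,1]  [0,5]  [4,6]  [6,7]  [3,8]  [6,9]  [8,10]  [12,13]  [14,15]  [11,16]
[0,1] uncovered → point at 1; [4,6] uncovered → point at 6; [8,10] uncovered → point at 10; [12,13] uncovered → point at 13; [14,15] uncovered → point at 15.
Points: 1, 6, 10, 13, 15 (5 total).

5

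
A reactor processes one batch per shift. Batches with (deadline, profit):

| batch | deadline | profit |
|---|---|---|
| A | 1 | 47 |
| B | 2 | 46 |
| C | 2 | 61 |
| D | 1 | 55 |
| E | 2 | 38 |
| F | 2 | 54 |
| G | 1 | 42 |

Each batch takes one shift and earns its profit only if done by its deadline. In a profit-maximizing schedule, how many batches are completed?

2

Take jobs in profit order; each goes to the latest open slot no later than its deadline.
By profit: C(d2,61), D(d1,55), F(d2,54), A(d1,47), B(d2,46), G(d1,42), E(d2,38)
C→slot 2; D→slot 1; F skipped; A skipped; B skipped; G skipped; E skipped.
2 of 7 scheduled.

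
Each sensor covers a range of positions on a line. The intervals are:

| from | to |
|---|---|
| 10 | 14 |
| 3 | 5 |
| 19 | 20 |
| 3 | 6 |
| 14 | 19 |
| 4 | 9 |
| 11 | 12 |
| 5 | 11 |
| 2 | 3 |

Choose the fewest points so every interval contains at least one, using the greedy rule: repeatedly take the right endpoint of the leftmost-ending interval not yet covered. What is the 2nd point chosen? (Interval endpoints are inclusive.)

Sort by right endpoint; whenever an interval is uncovered, place a point at its right end.
By right end: [2,3]  [3,5]  [3,6]  [4,9]  [5,11]  [11,12]  [10,14]  [14,19]  [19,20]
[2,3] uncovered → point at 3; [4,9] uncovered → point at 9; [11,12] uncovered → point at 12; [14,19] uncovered → point at 19.
Points: 3, 9, 12, 19 (4 total).

9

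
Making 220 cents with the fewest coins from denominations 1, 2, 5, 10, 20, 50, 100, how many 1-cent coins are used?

0

Greedy: take as many of the largest coin as possible, then repeat with the remainder.
220 − 2×100→20 − 1×20→0
Count of 1: 0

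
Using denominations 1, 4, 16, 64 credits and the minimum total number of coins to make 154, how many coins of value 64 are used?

2

Use the largest denomination that fits, subtract, and repeat.
154 − 2×64→26 − 1×16→10 − 2×4→2 − 2×1→0
Count of 64: 2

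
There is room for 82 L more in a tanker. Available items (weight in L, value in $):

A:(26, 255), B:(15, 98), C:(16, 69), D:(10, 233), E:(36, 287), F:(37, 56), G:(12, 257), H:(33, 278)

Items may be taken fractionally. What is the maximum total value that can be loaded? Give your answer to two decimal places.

1030.97

Order: D (233/10=23.30) > G (257/12=21.42) > A (255/26=9.81) > H (278/33=8.42) > E (287/36=7.97) > B (98/15=6.53) > C (69/16=4.31) > F (56/37=1.51)
Fill: take D (10 @ 233) → take G (12 @ 257) → take A (26 @ 255) → take H (33 @ 278) → take 1/36 of E → 7.97; 82/82 used.
Total value = 1030.97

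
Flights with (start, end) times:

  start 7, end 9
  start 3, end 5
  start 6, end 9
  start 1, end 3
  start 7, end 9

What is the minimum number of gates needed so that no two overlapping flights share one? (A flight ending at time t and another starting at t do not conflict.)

3

Count concurrent intervals with a sweep; the peak is the room count.
starts: [1, 3, 6, 7, 7]
ends:   [3, 5, 9, 9, 9]
s1→1 e3→0 s3→1 e5→0 s6→1 s7→2 s7→3  — peak 3.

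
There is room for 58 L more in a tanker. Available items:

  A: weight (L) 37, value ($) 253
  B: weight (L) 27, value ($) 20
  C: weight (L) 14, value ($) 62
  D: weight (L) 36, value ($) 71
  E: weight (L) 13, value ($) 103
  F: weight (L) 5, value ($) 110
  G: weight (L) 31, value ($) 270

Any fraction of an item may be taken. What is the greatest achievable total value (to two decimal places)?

Ratios (sorted): F 22.00, G 8.71, E 7.92, A 6.84, C 4.43, D 1.97, B 0.74
take F (5 @ 110); take G (31 @ 270); take E (13 @ 103); take 9/37 of A → 61.54. Capacity used 58/58.
Total value = 544.54

544.54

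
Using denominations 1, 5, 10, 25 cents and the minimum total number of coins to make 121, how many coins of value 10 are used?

2

Greedy: take as many of the largest coin as possible, then repeat with the remainder.
121 − 4×25→21 − 2×10→1 − 1×1→0
Count of 10: 2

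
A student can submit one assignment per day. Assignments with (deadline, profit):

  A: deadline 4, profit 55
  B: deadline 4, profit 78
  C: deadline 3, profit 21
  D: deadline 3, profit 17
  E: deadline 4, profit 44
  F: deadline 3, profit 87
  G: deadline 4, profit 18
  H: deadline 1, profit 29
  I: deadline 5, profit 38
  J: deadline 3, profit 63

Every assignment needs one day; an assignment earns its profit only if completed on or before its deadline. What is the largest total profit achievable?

321

Profit order: F=87 B=78 J=63 A=55 E=44 I=38 H=29 C=21 G=18 D=17
Assign: F→slot 3, B→slot 4, J→slot 2, A→slot 1, E skipped, I→slot 5, H skipped, C skipped, G skipped, D skipped.
Slots: [1:A] [2:J] [3:F] [4:B] [5:I]
Profit = 55 + 63 + 87 + 78 + 38 = 321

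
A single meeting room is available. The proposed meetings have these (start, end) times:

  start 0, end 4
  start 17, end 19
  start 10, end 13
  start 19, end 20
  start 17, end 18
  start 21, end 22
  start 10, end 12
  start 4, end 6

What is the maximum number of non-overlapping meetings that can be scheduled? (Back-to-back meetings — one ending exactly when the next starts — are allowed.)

Order by finish time; keep every interval that doesn't clash with the previous kept one.
By end time: (0,4), (4,6), (10,12), (10,13), (17,18), (17,19), (19,20), (21,22).
Pick (0,4); next start ≥ 4 → (4,6); next start ≥ 6 → (10,12); next start ≥ 12 → (17,18); next start ≥ 18 → (19,20); next start ≥ 20 → (21,22).
Selected 6 meetings.

6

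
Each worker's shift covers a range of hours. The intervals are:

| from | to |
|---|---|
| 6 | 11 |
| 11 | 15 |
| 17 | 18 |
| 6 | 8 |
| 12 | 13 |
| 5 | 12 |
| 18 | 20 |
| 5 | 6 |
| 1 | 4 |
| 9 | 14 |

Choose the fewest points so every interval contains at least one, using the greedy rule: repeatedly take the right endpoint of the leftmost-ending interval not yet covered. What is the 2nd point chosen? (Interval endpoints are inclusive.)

Sorted: [1,4] [5,6] [6,8] [6,11] [5,12] [12,13] [9,14] [11,15] [17,18] [18,20]
{[1,4]} hit by 4; {[5,6],[6,8],[6,11],[5,12]} hit by 6; {[12,13],[9,14],[11,15]} hit by 13; {[17,18],[18,20]} hit by 18.
Points: 4, 6, 13, 18 (4 total).

6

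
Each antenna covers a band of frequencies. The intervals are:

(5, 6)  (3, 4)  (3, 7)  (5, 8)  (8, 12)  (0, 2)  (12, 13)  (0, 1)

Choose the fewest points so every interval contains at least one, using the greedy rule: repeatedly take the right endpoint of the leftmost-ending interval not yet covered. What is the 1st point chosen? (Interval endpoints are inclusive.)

1

Sorted: [0,1] [0,2] [3,4] [5,6] [3,7] [5,8] [8,12] [12,13]
{[0,1],[0,2]} hit by 1; {[3,4]} hit by 4; {[5,6],[3,7],[5,8]} hit by 6; {[8,12],[12,13]} hit by 12.
Points: 1, 4, 6, 12 (4 total).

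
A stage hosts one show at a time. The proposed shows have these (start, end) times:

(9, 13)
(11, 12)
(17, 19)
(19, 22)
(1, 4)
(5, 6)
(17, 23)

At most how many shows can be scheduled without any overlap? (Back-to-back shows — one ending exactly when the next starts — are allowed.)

5

Sort by end time and greedily take each interval whose start is ≥ the last chosen end.
Sorted by end: (1,4)  (5,6)  (11,12)  (9,13)  (17,19)  (19,22)  (17,23)
take (1,4); take (5,6); take (11,12); skip (9,13); take (17,19); take (19,22).
Selected 5 shows.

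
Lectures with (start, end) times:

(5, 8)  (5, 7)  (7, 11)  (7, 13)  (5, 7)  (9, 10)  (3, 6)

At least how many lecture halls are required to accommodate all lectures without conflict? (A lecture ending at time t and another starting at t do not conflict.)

Events (time:±→running): 3:+→1 5:+→2 5:+→3 5:+→4 … peak 4.

4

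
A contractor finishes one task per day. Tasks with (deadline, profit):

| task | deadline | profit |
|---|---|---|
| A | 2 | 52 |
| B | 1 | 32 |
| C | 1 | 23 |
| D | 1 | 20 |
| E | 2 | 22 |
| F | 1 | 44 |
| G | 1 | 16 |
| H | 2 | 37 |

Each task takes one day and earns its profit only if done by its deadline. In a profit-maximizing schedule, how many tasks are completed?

2

Take jobs in profit order; each goes to the latest open slot no later than its deadline.
Profit order: A=52 F=44 H=37 B=32 C=23 E=22 D=20 G=16
Assign: A→slot 2, F→slot 1, H skipped, B skipped, C skipped, E skipped, D skipped, G skipped.
Slots: [1:F] [2:A]
2 of 8 scheduled.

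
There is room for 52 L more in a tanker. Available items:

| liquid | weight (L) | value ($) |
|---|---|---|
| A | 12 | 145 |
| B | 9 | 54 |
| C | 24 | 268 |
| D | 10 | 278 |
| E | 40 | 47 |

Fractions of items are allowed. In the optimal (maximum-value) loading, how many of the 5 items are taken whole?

Ratios (sorted): D 27.80, A 12.08, C 11.17, B 6.00, E 1.18
take D (10 @ 278); take A (12 @ 145); take C (24 @ 268); take 6/9 of B → 36.00. Capacity used 52/52.
3 item(s) taken whole; one partial (take 6/9 of B).

3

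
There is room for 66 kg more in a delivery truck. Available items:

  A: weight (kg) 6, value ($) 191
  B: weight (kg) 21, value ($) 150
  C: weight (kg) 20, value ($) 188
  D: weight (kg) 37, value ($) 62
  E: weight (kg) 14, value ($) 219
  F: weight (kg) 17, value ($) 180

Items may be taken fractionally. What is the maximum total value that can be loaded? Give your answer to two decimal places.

842.29

Ratios (sorted): A 31.83, E 15.64, F 10.59, C 9.40, B 7.14, D 1.68
take A (6 @ 191); take E (14 @ 219); take F (17 @ 180); take C (20 @ 188); take 9/21 of B → 64.29. Capacity used 66/66.
Total value = 842.29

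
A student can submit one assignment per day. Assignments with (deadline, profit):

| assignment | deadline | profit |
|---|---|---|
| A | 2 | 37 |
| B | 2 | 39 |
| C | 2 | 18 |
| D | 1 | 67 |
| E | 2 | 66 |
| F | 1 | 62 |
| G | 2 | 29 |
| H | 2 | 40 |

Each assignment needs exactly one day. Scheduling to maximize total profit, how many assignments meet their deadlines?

2

Take jobs in profit order; each goes to the latest open slot no later than its deadline.
By profit: D(d1,67), E(d2,66), F(d1,62), H(d2,40), B(d2,39), A(d2,37), G(d2,29), C(d2,18)
D→slot 1; E→slot 2; F skipped; H skipped; B skipped; A skipped; G skipped; C skipped.
2 of 8 scheduled.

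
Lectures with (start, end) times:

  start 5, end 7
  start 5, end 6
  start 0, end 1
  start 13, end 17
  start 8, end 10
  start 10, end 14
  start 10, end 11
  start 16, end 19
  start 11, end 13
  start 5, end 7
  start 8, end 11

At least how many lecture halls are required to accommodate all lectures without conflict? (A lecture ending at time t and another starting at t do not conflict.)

3

Count concurrent intervals with a sweep; the peak is the room count.
Events (time:±→running): 0:+→1 1:-→0 5:+→1 5:+→2 5:+→3 … peak 3.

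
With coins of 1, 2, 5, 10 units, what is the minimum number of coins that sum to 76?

9

Greedy: take as many of the largest coin as possible, then repeat with the remainder.
76 − 7×10→6 − 1×5→1 − 1×1→0
Total coins = 7 + 1 + 1 = 9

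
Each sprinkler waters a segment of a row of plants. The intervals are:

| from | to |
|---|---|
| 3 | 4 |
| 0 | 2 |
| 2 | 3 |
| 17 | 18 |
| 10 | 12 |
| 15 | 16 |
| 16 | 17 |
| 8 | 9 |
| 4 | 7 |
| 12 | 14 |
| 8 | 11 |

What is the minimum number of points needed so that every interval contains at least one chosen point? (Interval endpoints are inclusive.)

Sort by right endpoint; whenever an interval is uncovered, place a point at its right end.
By right end: [0,2]  [2,3]  [3,4]  [4,7]  [8,9]  [8,11]  [10,12]  [12,14]  [15,16]  [16,17]  [17,18]
[0,2] uncovered → point at 2; [3,4] uncovered → point at 4; [8,9] uncovered → point at 9; [10,12] uncovered → point at 12; [15,16] uncovered → point at 16; [17,18] uncovered → point at 18.
Points: 2, 4, 9, 12, 16, 18 (6 total).

6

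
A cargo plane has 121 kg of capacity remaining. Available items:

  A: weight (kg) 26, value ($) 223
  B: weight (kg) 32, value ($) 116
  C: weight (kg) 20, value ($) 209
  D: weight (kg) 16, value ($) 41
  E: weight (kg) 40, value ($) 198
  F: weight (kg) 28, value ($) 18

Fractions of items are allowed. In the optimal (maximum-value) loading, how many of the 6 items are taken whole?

4

Greedy by value/weight ratio, highest first.
Order: C (209/20=10.45) > A (223/26=8.58) > E (198/40=4.95) > B (116/32=3.62) > D (41/16=2.56) > F (18/28=0.64)
Fill: take C (20 @ 209) → take A (26 @ 223) → take E (40 @ 198) → take B (32 @ 116) → take 3/16 of D → 7.69; 121/121 used.
4 item(s) taken whole; one partial (take 3/16 of D).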